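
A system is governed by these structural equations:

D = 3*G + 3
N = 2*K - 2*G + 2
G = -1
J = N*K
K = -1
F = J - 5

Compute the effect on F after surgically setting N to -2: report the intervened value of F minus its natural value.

Under do(N=-2), the mechanism N = 2*K - 2*G + 2 is discarded; N is fixed at -2.
J = N*K  [with N=-2, K=-1]  = 2
F = J - 5  [with J=2]  = -3
Without intervention: N = 2*K - 2*G + 2  [with K=-1, G=-1]  = 2; J = N*K  [with N=2, K=-1]  = -2; F = J - 5  [with J=-2]  = -7.
Change = -3 − (-7) = 4.

4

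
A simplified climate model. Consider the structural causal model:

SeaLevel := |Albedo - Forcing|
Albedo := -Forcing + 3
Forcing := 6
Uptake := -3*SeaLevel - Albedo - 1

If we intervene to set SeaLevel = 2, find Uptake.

The intervention breaks the incoming arrows to SeaLevel: SeaLevel := |Albedo - Forcing| no longer applies, and SeaLevel = 2.
Albedo = -Forcing + 3  [with Forcing=6]  = -3
Uptake = -3*SeaLevel - Albedo - 1  [with SeaLevel=2, Albedo=-3]  = -4

-4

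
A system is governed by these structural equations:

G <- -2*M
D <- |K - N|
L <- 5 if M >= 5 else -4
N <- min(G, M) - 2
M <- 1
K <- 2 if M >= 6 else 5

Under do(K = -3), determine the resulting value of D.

1

The intervention breaks the incoming arrows to K: K <- 2 if M >= 6 else 5 no longer applies, and K = -3.
G = -2*M  [with M=1]  = -2
N = min(G, M) - 2  [with G=-2, M=1]  = -4
D = |K - N|  [with K=-3, N=-4]  = 1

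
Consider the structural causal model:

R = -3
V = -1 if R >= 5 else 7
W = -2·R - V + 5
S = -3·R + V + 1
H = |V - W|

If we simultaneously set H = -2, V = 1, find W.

10

Setting H = -2, V = 1 by intervention discards those variables' equations.
W = -2·R - V + 5  [with R=-3, V=1]  = 10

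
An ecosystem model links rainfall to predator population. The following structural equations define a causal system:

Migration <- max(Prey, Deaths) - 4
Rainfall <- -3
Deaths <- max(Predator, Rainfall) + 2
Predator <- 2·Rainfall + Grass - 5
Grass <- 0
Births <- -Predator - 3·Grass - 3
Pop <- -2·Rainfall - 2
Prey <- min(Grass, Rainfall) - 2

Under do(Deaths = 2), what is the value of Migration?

Intervening sets Deaths = 2 and removes its equation (Deaths <- max(Predator, Rainfall) + 2).
Prey = min(Grass, Rainfall) - 2  [with Grass=0, Rainfall=-3]  = -5
Migration = max(Prey, Deaths) - 4  [with Prey=-5, Deaths=2]  = -2

-2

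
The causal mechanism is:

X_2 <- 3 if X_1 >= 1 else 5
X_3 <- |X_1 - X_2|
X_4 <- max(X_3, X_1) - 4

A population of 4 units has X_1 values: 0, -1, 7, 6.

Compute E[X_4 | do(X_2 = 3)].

1

do(X_2=3) breaks X_2's dependence on X_1. With X_2=3 fixed, X_4 across the units is -1, 0, 3, 2, mean 1.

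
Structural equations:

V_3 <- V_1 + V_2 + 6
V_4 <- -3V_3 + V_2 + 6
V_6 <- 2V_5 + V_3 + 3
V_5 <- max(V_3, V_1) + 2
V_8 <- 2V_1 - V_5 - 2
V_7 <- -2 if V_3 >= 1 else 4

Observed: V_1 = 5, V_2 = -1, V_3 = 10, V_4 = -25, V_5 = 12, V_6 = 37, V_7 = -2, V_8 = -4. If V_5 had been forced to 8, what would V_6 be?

The intervention breaks the incoming arrows to V_5: V_5 <- max(V_3, V_1) + 2 no longer applies, and V_5 = 8.
V_3 = V_1 + V_2 + 6  [with V_1=5, V_2=-1]  = 10
V_6 = 2V_5 + V_3 + 3  [with V_5=8, V_3=10]  = 29

29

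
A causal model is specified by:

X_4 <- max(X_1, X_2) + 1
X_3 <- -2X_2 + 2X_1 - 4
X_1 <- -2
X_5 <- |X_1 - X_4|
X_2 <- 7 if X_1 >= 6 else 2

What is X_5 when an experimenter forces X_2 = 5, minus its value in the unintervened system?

do(X_2=5) replaces the equation X_2 <- 7 if X_1 >= 6 else 2 with the constant X_2 = 5.
X_4 = max(X_1, X_2) + 1  [with X_1=-2, X_2=5]  = 6
X_5 = |X_1 - X_4|  [with X_1=-2, X_4=6]  = 8
Without intervention: X_2 = 7 if X_1 >= 6 else 2  [with X_1=-2]  = 2; X_4 = max(X_1, X_2) + 1  [with X_1=-2, X_2=2]  = 3; X_5 = |X_1 - X_4|  [with X_1=-2, X_4=3]  = 5.
Change = 8 − 5 = 3.

3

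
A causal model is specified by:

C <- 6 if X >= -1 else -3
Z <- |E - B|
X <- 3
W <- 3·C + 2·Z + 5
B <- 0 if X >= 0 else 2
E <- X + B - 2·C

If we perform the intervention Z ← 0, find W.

The intervention breaks the incoming arrows to Z: Z <- |E - B| no longer applies, and Z = 0.
C = 6 if X >= -1 else -3  [with X=3]  = 6
W = 3·C + 2·Z + 5  [with C=6, Z=0]  = 23

23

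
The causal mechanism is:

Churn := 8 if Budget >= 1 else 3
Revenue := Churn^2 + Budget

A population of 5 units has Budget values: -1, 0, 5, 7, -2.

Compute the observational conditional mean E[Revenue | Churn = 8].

70

Observing Churn=8 restricts to units where Churn's equation naturally yields 8: Budget ∈ {5, 7}. In that subpopulation Revenue = 69, 71, mean 70.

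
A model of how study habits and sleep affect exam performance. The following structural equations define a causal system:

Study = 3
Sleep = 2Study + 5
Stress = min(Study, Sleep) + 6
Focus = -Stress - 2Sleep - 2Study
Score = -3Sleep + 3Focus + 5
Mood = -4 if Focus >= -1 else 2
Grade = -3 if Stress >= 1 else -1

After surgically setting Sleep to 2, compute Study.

Under do(Sleep=2), the mechanism Sleep = 2Study + 5 is discarded; Sleep is fixed at 2.
Study is not downstream of the intervention, so its value is determined by the original equations.

3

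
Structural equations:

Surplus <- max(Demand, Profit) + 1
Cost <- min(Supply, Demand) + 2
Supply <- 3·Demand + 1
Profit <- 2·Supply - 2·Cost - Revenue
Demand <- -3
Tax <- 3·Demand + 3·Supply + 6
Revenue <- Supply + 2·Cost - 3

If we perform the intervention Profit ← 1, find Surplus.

2

Intervening sets Profit = 1 and removes its equation (Profit <- 2·Supply - 2·Cost - Revenue).
Surplus = max(Demand, Profit) + 1  [with Demand=-3, Profit=1]  = 2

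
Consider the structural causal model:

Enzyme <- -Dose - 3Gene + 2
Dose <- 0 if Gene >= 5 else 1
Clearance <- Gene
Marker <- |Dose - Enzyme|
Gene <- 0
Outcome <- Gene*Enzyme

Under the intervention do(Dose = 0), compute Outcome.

0

Under do(Dose=0), the mechanism Dose <- 0 if Gene >= 5 else 1 is discarded; Dose is fixed at 0.
Enzyme = -Dose - 3Gene + 2  [with Dose=0, Gene=0]  = 2
Outcome = Gene*Enzyme  [with Gene=0, Enzyme=2]  = 0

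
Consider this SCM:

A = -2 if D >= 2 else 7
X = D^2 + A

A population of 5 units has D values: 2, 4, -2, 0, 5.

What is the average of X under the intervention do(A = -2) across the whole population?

Every unit gets A=-2 under the intervention. X values become 2, 14, 2, -2, 23; E[X|do(A=-2)] = 7.8.

7.8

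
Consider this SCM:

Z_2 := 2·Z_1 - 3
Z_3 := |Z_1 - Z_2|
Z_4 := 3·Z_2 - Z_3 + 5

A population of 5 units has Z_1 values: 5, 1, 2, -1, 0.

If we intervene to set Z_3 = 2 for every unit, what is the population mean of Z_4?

2.4

do(Z_3=2) breaks Z_3's dependence on Z_1. With Z_3=2 fixed, Z_4 across the units is 24, 0, 6, -12, -6, mean 2.4.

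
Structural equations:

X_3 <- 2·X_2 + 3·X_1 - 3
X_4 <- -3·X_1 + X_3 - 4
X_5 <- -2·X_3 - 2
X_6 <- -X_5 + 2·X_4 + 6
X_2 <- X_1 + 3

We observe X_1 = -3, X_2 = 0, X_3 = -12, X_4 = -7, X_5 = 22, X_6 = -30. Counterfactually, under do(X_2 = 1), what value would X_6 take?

Under do(X_2=1), the mechanism X_2 <- X_1 + 3 is discarded; X_2 is fixed at 1.
X_3 = 2·X_2 + 3·X_1 - 3  [with X_2=1, X_1=-3]  = -10
X_4 = -3·X_1 + X_3 - 4  [with X_1=-3, X_3=-10]  = -5
X_5 = -2·X_3 - 2  [with X_3=-10]  = 18
X_6 = -X_5 + 2·X_4 + 6  [with X_5=18, X_4=-5]  = -22

-22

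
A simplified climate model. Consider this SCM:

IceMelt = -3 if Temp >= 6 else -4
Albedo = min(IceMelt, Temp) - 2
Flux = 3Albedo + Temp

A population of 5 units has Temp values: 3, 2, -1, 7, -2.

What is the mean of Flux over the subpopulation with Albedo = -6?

-17.5

Conditioning on Albedo=-6 selects the 4 unit(s) with Temp ∈ {3, 2, -1, -2}. Their Flux values: -15, -16, -19, -20. Mean = -17.5.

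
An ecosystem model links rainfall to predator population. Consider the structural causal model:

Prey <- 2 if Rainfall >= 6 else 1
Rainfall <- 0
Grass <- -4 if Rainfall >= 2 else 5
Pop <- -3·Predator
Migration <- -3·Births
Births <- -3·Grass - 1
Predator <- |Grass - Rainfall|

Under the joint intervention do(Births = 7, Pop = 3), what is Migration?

Under do(Births = 7, Pop = 3), each intervened variable's structural equation is replaced by its fixed value.
Migration = -3·Births  [with Births=7]  = -21

-21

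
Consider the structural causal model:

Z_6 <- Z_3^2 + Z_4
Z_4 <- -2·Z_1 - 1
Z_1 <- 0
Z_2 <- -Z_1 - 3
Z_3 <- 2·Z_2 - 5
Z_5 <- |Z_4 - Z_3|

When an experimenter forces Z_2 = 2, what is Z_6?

0

Under do(Z_2=2), the mechanism Z_2 <- -Z_1 - 3 is discarded; Z_2 is fixed at 2.
Z_3 = 2·Z_2 - 5  [with Z_2=2]  = -1
Z_4 = -2·Z_1 - 1  [with Z_1=0]  = -1
Z_6 = Z_3^2 + Z_4  [with Z_3=-1, Z_4=-1]  = 0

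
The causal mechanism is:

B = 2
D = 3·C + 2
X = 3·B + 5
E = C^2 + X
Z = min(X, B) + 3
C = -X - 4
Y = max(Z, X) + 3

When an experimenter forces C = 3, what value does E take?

20

The intervention breaks the incoming arrows to C: C = -X - 4 no longer applies, and C = 3.
X = 3·B + 5  [with B=2]  = 11
E = C^2 + X  [with C=3, X=11]  = 20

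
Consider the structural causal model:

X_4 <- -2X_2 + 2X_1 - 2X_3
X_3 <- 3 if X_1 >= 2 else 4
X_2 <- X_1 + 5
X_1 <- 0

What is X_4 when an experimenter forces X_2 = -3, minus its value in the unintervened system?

16

Under do(X_2=-3), the mechanism X_2 <- X_1 + 5 is discarded; X_2 is fixed at -3.
X_3 = 3 if X_1 >= 2 else 4  [with X_1=0]  = 4
X_4 = -2X_2 + 2X_1 - 2X_3  [with X_2=-3, X_1=0, X_3=4]  = -2
Without intervention: X_2 = X_1 + 5  [with X_1=0]  = 5; X_3 = 3 if X_1 >= 2 else 4  [with X_1=0]  = 4; X_4 = -2X_2 + 2X_1 - 2X_3  [with X_2=5, X_1=0, X_3=4]  = -18.
Change = -2 − (-18) = 16.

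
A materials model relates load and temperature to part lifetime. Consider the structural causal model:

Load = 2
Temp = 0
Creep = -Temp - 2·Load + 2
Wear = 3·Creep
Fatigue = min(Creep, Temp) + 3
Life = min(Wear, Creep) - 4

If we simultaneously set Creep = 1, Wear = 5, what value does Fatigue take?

Setting Creep = 1, Wear = 5 by intervention discards those variables' equations.
Fatigue = min(Creep, Temp) + 3  [with Creep=1, Temp=0]  = 3

3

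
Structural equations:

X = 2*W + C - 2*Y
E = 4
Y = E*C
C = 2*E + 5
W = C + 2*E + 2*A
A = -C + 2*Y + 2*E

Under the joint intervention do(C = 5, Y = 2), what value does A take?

7

Setting C = 5, Y = 2 by intervention discards those variables' equations.
A = -C + 2*Y + 2*E  [with C=5, Y=2, E=4]  = 7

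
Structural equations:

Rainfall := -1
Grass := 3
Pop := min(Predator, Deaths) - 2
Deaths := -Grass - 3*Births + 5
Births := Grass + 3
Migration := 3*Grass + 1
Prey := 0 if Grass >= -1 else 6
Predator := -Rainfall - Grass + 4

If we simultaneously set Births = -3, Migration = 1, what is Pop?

0

Under do(Births = -3, Migration = 1), each intervened variable's structural equation is replaced by its fixed value.
Predator = -Rainfall - Grass + 4  [with Rainfall=-1, Grass=3]  = 2
Deaths = -Grass - 3*Births + 5  [with Grass=3, Births=-3]  = 11
Pop = min(Predator, Deaths) - 2  [with Predator=2, Deaths=11]  = 0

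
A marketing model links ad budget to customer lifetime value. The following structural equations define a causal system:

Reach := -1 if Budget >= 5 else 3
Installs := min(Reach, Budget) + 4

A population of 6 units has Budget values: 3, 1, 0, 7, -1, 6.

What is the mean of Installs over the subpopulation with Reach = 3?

Conditioning on Reach=3 selects the 4 unit(s) with Budget ∈ {3, 1, 0, -1}. Their Installs values: 7, 5, 4, 3. Mean = 4.75.

4.75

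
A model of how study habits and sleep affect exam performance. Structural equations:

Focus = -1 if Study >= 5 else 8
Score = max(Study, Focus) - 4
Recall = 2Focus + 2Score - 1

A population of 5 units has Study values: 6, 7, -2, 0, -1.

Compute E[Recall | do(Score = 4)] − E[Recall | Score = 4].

-7.2

Every unit gets Score=4 under the intervention. Recall values become 5, 5, 23, 23, 23; E[Recall|do(Score=4)] = 15.8.
Observing Score=4 restricts to units where Score's equation naturally yields 4: Study ∈ {-2, 0, -1}. In that subpopulation Recall = 23, 23, 23, mean 23.
Difference = 15.8 − 23 = -7.2.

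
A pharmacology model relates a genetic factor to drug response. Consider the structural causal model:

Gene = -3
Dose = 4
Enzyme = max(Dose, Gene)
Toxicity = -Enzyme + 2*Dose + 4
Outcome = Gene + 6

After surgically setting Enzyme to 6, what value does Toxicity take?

6

The intervention breaks the incoming arrows to Enzyme: Enzyme = max(Dose, Gene) no longer applies, and Enzyme = 6.
Toxicity = -Enzyme + 2*Dose + 4  [with Enzyme=6, Dose=4]  = 6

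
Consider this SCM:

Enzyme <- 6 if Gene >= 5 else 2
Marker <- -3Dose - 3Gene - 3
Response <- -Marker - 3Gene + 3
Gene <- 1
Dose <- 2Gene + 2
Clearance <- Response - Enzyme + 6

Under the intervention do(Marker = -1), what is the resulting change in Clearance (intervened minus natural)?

-17

Under do(Marker=-1), the mechanism Marker <- -3Dose - 3Gene - 3 is discarded; Marker is fixed at -1.
Enzyme = 6 if Gene >= 5 else 2  [with Gene=1]  = 2
Response = -Marker - 3Gene + 3  [with Marker=-1, Gene=1]  = 1
Clearance = Response - Enzyme + 6  [with Response=1, Enzyme=2]  = 5
Without intervention: Dose = 2Gene + 2  [with Gene=1]  = 4; Enzyme = 6 if Gene >= 5 else 2  [with Gene=1]  = 2; Marker = -3Dose - 3Gene - 3  [with Dose=4, Gene=1]  = -18; Response = -Marker - 3Gene + 3  [with Marker=-18, Gene=1]  = 18; Clearance = Response - Enzyme + 6  [with Response=18, Enzyme=2]  = 22.
Change = 5 − 22 = -17.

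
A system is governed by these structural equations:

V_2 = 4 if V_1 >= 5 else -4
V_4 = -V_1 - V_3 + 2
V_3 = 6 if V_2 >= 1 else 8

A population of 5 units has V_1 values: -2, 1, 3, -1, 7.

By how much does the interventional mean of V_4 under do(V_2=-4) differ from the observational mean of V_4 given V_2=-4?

do(V_2=-4) breaks V_2's dependence on V_1. With V_2=-4 fixed, V_4 across the units is -4, -7, -9, -5, -13, mean -7.6.
Observing V_2=-4 restricts to units where V_2's equation naturally yields -4: V_1 ∈ {-2, 1, 3, -1}. In that subpopulation V_4 = -4, -7, -9, -5, mean -6.25.
Difference = -7.6 − (-6.25) = -1.35.

-1.35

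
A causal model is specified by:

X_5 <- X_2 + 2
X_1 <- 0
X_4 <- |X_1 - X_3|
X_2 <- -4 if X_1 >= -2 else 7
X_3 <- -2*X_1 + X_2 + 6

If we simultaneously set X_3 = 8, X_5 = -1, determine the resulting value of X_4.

8

The joint intervention fixes X_3 = 8, X_5 = -1, removing each variable's own equation.
X_4 = |X_1 - X_3|  [with X_1=0, X_3=8]  = 8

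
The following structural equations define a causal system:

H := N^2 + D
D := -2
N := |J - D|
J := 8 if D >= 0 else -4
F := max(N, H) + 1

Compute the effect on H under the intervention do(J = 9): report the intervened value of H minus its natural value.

117

Under do(J=9), the mechanism J := 8 if D >= 0 else -4 is discarded; J is fixed at 9.
N = |J - D|  [with J=9, D=-2]  = 11
H = N^2 + D  [with N=11, D=-2]  = 119
Without intervention: J = 8 if D >= 0 else -4  [with D=-2]  = -4; N = |J - D|  [with J=-4, D=-2]  = 2; H = N^2 + D  [with N=2, D=-2]  = 2.
Change = 119 − 2 = 117.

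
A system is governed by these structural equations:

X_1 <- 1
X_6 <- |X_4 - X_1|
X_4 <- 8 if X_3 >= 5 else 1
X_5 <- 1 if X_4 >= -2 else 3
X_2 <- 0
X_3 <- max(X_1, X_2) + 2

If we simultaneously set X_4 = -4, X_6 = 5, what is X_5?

3

Setting X_4 = -4, X_6 = 5 by intervention discards those variables' equations.
X_5 = 1 if X_4 >= -2 else 3  [with X_4=-4]  = 3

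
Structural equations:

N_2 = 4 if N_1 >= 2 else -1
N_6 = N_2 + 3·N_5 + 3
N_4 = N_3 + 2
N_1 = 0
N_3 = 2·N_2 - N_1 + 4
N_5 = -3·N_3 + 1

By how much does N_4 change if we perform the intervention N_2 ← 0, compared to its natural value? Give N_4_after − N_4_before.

2

Under do(N_2=0), the mechanism N_2 = 4 if N_1 >= 2 else -1 is discarded; N_2 is fixed at 0.
N_3 = 2·N_2 - N_1 + 4  [with N_2=0, N_1=0]  = 4
N_4 = N_3 + 2  [with N_3=4]  = 6
Without intervention: N_2 = 4 if N_1 >= 2 else -1  [with N_1=0]  = -1; N_3 = 2·N_2 - N_1 + 4  [with N_2=-1, N_1=0]  = 2; N_4 = N_3 + 2  [with N_3=2]  = 4.
Change = 6 − 4 = 2.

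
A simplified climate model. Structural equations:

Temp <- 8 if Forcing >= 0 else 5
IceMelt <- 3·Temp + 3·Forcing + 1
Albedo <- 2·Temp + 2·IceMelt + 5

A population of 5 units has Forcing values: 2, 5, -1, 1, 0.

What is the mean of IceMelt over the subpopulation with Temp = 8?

31

E[IceMelt|Temp=8] averages over only the 4 units with Temp=8 (Forcing = 2, 5, 1, 0): IceMelt = 31, 40, 28, 25, mean 31.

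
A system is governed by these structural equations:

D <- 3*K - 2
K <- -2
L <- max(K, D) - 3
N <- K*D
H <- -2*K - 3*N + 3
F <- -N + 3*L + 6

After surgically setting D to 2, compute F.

7

do(D=2) replaces the equation D <- 3*K - 2 with the constant D = 2.
L = max(K, D) - 3  [with K=-2, D=2]  = -1
N = K*D  [with K=-2, D=2]  = -4
F = -N + 3*L + 6  [with N=-4, L=-1]  = 7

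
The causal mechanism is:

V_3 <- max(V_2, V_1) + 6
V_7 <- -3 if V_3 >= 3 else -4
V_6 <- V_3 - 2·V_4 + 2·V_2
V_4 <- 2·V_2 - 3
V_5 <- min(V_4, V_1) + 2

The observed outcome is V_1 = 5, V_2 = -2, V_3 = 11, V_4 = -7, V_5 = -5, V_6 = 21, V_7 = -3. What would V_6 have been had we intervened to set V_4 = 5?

-3

Under do(V_4=5), the mechanism V_4 <- 2·V_2 - 3 is discarded; V_4 is fixed at 5.
V_3 = max(V_2, V_1) + 6  [with V_2=-2, V_1=5]  = 11
V_6 = V_3 - 2·V_4 + 2·V_2  [with V_3=11, V_4=5, V_2=-2]  = -3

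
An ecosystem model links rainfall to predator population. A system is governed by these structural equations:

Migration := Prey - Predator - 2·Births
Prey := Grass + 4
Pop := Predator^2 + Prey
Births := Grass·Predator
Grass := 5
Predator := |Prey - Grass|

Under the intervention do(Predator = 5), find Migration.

do(Predator=5) replaces the equation Predator := |Prey - Grass| with the constant Predator = 5.
Prey = Grass + 4  [with Grass=5]  = 9
Births = Grass·Predator  [with Grass=5, Predator=5]  = 25
Migration = Prey - Predator - 2·Births  [with Prey=9, Predator=5, Births=25]  = -46

-46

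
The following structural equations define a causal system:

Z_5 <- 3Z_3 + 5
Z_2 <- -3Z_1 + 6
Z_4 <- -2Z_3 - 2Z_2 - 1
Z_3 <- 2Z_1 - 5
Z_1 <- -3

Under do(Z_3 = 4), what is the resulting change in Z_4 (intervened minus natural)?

The intervention breaks the incoming arrows to Z_3: Z_3 <- 2Z_1 - 5 no longer applies, and Z_3 = 4.
Z_2 = -3Z_1 + 6  [with Z_1=-3]  = 15
Z_4 = -2Z_3 - 2Z_2 - 1  [with Z_3=4, Z_2=15]  = -39
Without intervention: Z_2 = -3Z_1 + 6  [with Z_1=-3]  = 15; Z_3 = 2Z_1 - 5  [with Z_1=-3]  = -11; Z_4 = -2Z_3 - 2Z_2 - 1  [with Z_3=-11, Z_2=15]  = -9.
Change = -39 − (-9) = -30.

-30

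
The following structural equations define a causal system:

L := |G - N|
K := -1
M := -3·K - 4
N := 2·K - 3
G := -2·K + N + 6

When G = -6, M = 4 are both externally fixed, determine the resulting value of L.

1

The joint intervention fixes G = -6, M = 4, removing each variable's own equation.
N = 2·K - 3  [with K=-1]  = -5
L = |G - N|  [with G=-6, N=-5]  = 1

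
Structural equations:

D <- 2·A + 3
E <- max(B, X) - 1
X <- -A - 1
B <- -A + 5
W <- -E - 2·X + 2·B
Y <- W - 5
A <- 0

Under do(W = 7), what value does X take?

do(W=7) replaces the equation W <- -E - 2·X + 2·B with the constant W = 7.
X is not downstream of the intervention, so its value is determined by the original equations.
X = -A - 1  [with A=0]  = -1

-1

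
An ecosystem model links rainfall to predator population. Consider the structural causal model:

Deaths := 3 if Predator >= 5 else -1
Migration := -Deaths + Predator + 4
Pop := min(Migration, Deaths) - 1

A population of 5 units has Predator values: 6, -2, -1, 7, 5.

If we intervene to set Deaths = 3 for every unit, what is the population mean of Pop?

The intervention sets Deaths=3 in all 5 units regardless of Predator. Recomputing Pop per unit gives 2, -2, -1, 2, 2; average 0.6.

0.6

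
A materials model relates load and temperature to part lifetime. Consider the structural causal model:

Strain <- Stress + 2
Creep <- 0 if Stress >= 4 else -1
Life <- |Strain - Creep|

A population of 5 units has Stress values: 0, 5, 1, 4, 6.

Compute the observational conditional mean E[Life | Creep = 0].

E[Life|Creep=0] averages over only the 3 units with Creep=0 (Stress = 5, 4, 6): Life = 7, 6, 8, mean 7.

7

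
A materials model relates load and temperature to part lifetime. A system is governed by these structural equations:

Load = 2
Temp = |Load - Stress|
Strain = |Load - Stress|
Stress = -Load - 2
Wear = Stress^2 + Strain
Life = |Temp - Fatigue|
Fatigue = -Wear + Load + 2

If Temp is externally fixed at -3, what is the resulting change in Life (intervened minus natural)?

-9

The intervention breaks the incoming arrows to Temp: Temp = |Load - Stress| no longer applies, and Temp = -3.
Stress = -Load - 2  [with Load=2]  = -4
Strain = |Load - Stress|  [with Load=2, Stress=-4]  = 6
Wear = Stress^2 + Strain  [with Stress=-4, Strain=6]  = 22
Fatigue = -Wear + Load + 2  [with Wear=22, Load=2]  = -18
Life = |Temp - Fatigue|  [with Temp=-3, Fatigue=-18]  = 15
Without intervention: Stress = -Load - 2  [with Load=2]  = -4; Strain = |Load - Stress|  [with Load=2, Stress=-4]  = 6; Temp = |Load - Stress|  [with Load=2, Stress=-4]  = 6; Wear = Stress^2 + Strain  [with Stress=-4, Strain=6]  = 22; Fatigue = -Wear + Load + 2  [with Wear=22, Load=2]  = -18; Life = |Temp - Fatigue|  [with Temp=6, Fatigue=-18]  = 24.
Change = 15 − 24 = -9.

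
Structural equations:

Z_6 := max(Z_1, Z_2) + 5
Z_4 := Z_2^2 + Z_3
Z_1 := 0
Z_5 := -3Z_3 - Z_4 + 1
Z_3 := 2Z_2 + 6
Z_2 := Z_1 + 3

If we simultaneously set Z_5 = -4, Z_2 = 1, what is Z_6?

6

The joint intervention fixes Z_5 = -4, Z_2 = 1, removing each variable's own equation.
Z_6 = max(Z_1, Z_2) + 5  [with Z_1=0, Z_2=1]  = 6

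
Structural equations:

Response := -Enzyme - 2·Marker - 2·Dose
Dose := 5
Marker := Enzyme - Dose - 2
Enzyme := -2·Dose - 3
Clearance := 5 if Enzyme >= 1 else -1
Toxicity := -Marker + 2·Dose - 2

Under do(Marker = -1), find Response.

The intervention breaks the incoming arrows to Marker: Marker := Enzyme - Dose - 2 no longer applies, and Marker = -1.
Enzyme = -2·Dose - 3  [with Dose=5]  = -13
Response = -Enzyme - 2·Marker - 2·Dose  [with Enzyme=-13, Marker=-1, Dose=5]  = 5

5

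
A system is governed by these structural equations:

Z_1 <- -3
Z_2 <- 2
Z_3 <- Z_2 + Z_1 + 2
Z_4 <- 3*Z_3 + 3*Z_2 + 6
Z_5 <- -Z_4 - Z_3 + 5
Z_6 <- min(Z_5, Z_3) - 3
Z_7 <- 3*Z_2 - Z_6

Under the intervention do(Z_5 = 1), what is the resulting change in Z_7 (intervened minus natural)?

Under do(Z_5=1), the mechanism Z_5 <- -Z_4 - Z_3 + 5 is discarded; Z_5 is fixed at 1.
Z_3 = Z_2 + Z_1 + 2  [with Z_2=2, Z_1=-3]  = 1
Z_6 = min(Z_5, Z_3) - 3  [with Z_5=1, Z_3=1]  = -2
Z_7 = 3*Z_2 - Z_6  [with Z_2=2, Z_6=-2]  = 8
Without intervention: Z_3 = Z_2 + Z_1 + 2  [with Z_2=2, Z_1=-3]  = 1; Z_4 = 3*Z_3 + 3*Z_2 + 6  [with Z_3=1, Z_2=2]  = 15; Z_5 = -Z_4 - Z_3 + 5  [with Z_4=15, Z_3=1]  = -11; Z_6 = min(Z_5, Z_3) - 3  [with Z_5=-11, Z_3=1]  = -14; Z_7 = 3*Z_2 - Z_6  [with Z_2=2, Z_6=-14]  = 20.
Change = 8 − 20 = -12.

-12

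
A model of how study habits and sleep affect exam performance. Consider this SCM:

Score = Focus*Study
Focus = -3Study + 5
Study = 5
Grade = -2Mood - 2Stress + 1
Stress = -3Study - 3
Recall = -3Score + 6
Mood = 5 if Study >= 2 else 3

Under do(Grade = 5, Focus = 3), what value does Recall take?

Setting Grade = 5, Focus = 3 by intervention discards those variables' equations.
Score = Focus*Study  [with Focus=3, Study=5]  = 15
Recall = -3Score + 6  [with Score=15]  = -39

-39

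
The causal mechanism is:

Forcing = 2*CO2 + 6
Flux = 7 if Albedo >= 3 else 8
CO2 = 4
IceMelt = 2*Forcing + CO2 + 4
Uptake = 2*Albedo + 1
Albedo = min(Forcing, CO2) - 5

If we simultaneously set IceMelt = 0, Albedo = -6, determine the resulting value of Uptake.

Setting IceMelt = 0, Albedo = -6 by intervention discards those variables' equations.
Uptake = 2*Albedo + 1  [with Albedo=-6]  = -11

-11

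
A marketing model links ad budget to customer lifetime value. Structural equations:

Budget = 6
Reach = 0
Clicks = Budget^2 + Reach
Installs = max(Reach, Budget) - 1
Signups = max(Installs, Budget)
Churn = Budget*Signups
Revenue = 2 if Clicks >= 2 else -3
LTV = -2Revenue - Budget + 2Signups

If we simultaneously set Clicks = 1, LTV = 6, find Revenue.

-3

Under do(Clicks = 1, LTV = 6), each intervened variable's structural equation is replaced by its fixed value.
Revenue = 2 if Clicks >= 2 else -3  [with Clicks=1]  = -3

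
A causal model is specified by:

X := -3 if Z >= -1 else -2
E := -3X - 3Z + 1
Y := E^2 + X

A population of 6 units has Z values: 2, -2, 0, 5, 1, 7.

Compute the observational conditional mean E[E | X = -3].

Conditioning on X=-3 selects the 5 unit(s) with Z ∈ {2, 0, 5, 1, 7}. Their E values: 4, 10, -5, 7, -11. Mean = 1.

1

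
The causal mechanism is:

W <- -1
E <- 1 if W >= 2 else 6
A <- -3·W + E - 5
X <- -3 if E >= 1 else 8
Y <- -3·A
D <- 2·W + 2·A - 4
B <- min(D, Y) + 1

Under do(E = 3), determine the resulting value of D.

Under do(E=3), the mechanism E <- 1 if W >= 2 else 6 is discarded; E is fixed at 3.
A = -3·W + E - 5  [with W=-1, E=3]  = 1
D = 2·W + 2·A - 4  [with W=-1, A=1]  = -4

-4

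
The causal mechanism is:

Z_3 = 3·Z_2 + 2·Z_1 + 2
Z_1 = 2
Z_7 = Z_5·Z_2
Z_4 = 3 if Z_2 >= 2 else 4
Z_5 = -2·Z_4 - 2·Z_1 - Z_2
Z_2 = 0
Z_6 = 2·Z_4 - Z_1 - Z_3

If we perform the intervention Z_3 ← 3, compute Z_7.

0

The intervention breaks the incoming arrows to Z_3: Z_3 = 3·Z_2 + 2·Z_1 + 2 no longer applies, and Z_3 = 3.
Z_7 is not downstream of the intervention, so its value is determined by the original equations.
Z_4 = 3 if Z_2 >= 2 else 4  [with Z_2=0]  = 4
Z_5 = -2·Z_4 - 2·Z_1 - Z_2  [with Z_4=4, Z_1=2, Z_2=0]  = -12
Z_7 = Z_5·Z_2  [with Z_5=-12, Z_2=0]  = 0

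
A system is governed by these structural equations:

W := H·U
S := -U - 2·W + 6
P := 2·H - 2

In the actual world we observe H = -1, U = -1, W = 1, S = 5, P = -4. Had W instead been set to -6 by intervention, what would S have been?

19

The intervention breaks the incoming arrows to W: W := H·U no longer applies, and W = -6.
S = -U - 2·W + 6  [with U=-1, W=-6]  = 19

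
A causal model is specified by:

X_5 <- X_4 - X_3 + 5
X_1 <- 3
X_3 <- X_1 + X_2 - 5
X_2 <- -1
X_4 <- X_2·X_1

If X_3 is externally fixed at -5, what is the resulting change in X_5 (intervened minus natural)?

do(X_3=-5) replaces the equation X_3 <- X_1 + X_2 - 5 with the constant X_3 = -5.
X_4 = X_2·X_1  [with X_2=-1, X_1=3]  = -3
X_5 = X_4 - X_3 + 5  [with X_4=-3, X_3=-5]  = 7
Without intervention: X_3 = X_1 + X_2 - 5  [with X_1=3, X_2=-1]  = -3; X_4 = X_2·X_1  [with X_2=-1, X_1=3]  = -3; X_5 = X_4 - X_3 + 5  [with X_4=-3, X_3=-3]  = 5.
Change = 7 − 5 = 2.

2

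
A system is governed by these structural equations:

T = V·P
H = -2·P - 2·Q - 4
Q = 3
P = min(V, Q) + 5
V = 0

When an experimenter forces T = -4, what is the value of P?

5

Under do(T=-4), the mechanism T = V·P is discarded; T is fixed at -4.
Since P is not a descendant of the intervened variable, it is unaffected.
P = min(V, Q) + 5  [with V=0, Q=3]  = 5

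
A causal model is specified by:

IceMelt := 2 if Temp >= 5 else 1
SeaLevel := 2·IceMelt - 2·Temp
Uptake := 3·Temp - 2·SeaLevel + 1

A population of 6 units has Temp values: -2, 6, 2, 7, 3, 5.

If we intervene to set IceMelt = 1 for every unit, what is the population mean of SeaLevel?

Every unit gets IceMelt=1 under the intervention. SeaLevel values become 6, -10, -2, -12, -4, -8; E[SeaLevel|do(IceMelt=1)] = -5.

-5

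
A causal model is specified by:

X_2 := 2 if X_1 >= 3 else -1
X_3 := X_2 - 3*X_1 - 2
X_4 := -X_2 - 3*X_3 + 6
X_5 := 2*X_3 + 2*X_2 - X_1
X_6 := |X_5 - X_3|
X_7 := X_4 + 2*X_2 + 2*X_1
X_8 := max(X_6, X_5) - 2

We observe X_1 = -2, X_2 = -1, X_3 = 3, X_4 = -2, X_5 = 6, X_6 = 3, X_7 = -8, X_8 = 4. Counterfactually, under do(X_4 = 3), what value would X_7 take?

The intervention breaks the incoming arrows to X_4: X_4 := -X_2 - 3*X_3 + 6 no longer applies, and X_4 = 3.
X_2 = 2 if X_1 >= 3 else -1  [with X_1=-2]  = -1
X_7 = X_4 + 2*X_2 + 2*X_1  [with X_4=3, X_2=-1, X_1=-2]  = -3

-3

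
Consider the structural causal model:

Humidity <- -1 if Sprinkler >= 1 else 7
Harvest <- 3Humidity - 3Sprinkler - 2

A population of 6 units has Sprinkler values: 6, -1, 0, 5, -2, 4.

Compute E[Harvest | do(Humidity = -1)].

-11

Under do(Humidity=-1), Humidity's equation is replaced by Humidity=-1 for every unit. Per-unit Harvest: -23, -2, -5, -20, 1, -17. Mean = -11.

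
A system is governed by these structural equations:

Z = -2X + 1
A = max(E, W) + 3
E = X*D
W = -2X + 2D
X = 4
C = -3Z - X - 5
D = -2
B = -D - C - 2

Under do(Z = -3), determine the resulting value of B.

0

do(Z=-3) replaces the equation Z = -2X + 1 with the constant Z = -3.
C = -3Z - X - 5  [with Z=-3, X=4]  = 0
B = -D - C - 2  [with D=-2, C=0]  = 0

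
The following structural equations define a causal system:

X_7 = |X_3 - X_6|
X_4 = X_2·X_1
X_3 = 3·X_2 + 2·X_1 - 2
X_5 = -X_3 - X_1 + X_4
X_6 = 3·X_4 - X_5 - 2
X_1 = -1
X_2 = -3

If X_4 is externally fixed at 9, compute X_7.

The intervention breaks the incoming arrows to X_4: X_4 = X_2·X_1 no longer applies, and X_4 = 9.
X_3 = 3·X_2 + 2·X_1 - 2  [with X_2=-3, X_1=-1]  = -13
X_5 = -X_3 - X_1 + X_4  [with X_3=-13, X_1=-1, X_4=9]  = 23
X_6 = 3·X_4 - X_5 - 2  [with X_4=9, X_5=23]  = 2
X_7 = |X_3 - X_6|  [with X_3=-13, X_6=2]  = 15

15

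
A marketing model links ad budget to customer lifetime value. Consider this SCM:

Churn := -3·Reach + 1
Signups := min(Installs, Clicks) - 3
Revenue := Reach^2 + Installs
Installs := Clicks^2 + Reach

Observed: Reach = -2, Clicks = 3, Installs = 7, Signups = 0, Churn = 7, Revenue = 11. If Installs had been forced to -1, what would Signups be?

-4

The intervention breaks the incoming arrows to Installs: Installs := Clicks^2 + Reach no longer applies, and Installs = -1.
Signups = min(Installs, Clicks) - 3  [with Installs=-1, Clicks=3]  = -4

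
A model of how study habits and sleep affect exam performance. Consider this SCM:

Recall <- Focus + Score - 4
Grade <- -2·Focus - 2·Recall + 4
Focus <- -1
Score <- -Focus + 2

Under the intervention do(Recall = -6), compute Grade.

The intervention breaks the incoming arrows to Recall: Recall <- Focus + Score - 4 no longer applies, and Recall = -6.
Grade = -2·Focus - 2·Recall + 4  [with Focus=-1, Recall=-6]  = 18

18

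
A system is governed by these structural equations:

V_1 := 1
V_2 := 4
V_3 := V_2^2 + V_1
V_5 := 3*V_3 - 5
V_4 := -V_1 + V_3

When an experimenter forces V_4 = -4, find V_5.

Intervening sets V_4 = -4 and removes its equation (V_4 := -V_1 + V_3).
No directed path runs from V_4 to V_5, so V_5 keeps its natural value.
V_3 = V_2^2 + V_1  [with V_2=4, V_1=1]  = 17
V_5 = 3*V_3 - 5  [with V_3=17]  = 46

46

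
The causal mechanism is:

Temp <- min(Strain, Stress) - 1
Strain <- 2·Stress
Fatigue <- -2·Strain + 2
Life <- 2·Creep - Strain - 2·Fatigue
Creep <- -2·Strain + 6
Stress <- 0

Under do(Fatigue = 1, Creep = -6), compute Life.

-14

Setting Fatigue = 1, Creep = -6 by intervention discards those variables' equations.
Strain = 2·Stress  [with Stress=0]  = 0
Life = 2·Creep - Strain - 2·Fatigue  [with Creep=-6, Strain=0, Fatigue=1]  = -14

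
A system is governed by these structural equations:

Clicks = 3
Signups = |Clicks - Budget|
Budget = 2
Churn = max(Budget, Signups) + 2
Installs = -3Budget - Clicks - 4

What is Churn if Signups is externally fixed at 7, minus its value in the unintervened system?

5

Intervening sets Signups = 7 and removes its equation (Signups = |Clicks - Budget|).
Churn = max(Budget, Signups) + 2  [with Budget=2, Signups=7]  = 9
Without intervention: Signups = |Clicks - Budget|  [with Clicks=3, Budget=2]  = 1; Churn = max(Budget, Signups) + 2  [with Budget=2, Signups=1]  = 4.
Change = 9 − 4 = 5.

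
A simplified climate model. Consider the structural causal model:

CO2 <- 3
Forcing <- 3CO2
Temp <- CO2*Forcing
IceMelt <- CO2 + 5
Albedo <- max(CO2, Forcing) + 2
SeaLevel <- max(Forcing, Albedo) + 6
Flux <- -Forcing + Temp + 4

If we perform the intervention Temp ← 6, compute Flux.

The intervention breaks the incoming arrows to Temp: Temp <- CO2*Forcing no longer applies, and Temp = 6.
Forcing = 3CO2  [with CO2=3]  = 9
Flux = -Forcing + Temp + 4  [with Forcing=9, Temp=6]  = 1

1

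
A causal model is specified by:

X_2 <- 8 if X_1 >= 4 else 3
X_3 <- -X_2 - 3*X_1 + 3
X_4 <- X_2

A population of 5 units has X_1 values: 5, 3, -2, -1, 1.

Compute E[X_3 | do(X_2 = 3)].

Every unit gets X_2=3 under the intervention. X_3 values become -15, -9, 6, 3, -3; E[X_3|do(X_2=3)] = -3.6.

-3.6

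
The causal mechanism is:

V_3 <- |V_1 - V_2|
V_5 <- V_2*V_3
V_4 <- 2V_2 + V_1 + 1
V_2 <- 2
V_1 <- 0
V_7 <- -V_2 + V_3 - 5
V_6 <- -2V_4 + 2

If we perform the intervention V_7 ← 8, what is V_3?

2

Intervening sets V_7 = 8 and removes its equation (V_7 <- -V_2 + V_3 - 5).
V_3 is not downstream of the intervention, so its value is determined by the original equations.
V_3 = |V_1 - V_2|  [with V_1=0, V_2=2]  = 2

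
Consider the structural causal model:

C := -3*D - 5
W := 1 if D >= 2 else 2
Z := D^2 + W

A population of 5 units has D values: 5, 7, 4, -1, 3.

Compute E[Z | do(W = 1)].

Every unit gets W=1 under the intervention. Z values become 26, 50, 17, 2, 10; E[Z|do(W=1)] = 21.

21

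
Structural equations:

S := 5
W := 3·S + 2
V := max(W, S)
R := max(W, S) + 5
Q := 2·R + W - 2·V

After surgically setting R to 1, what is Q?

-15

Intervening sets R = 1 and removes its equation (R := max(W, S) + 5).
W = 3·S + 2  [with S=5]  = 17
V = max(W, S)  [with W=17, S=5]  = 17
Q = 2·R + W - 2·V  [with R=1, W=17, V=17]  = -15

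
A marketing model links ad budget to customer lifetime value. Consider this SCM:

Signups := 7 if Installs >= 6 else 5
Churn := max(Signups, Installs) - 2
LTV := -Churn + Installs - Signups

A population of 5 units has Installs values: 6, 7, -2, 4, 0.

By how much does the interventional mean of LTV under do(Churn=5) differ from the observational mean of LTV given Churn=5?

Under do(Churn=5), Churn's equation is replaced by Churn=5 for every unit. Per-unit LTV: -6, -5, -12, -6, -10. Mean = -7.8.
Observing Churn=5 restricts to units where Churn's equation naturally yields 5: Installs ∈ {6, 7}. In that subpopulation LTV = -6, -5, mean -5.5.
Difference = -7.8 − (-5.5) = -2.3.

-2.3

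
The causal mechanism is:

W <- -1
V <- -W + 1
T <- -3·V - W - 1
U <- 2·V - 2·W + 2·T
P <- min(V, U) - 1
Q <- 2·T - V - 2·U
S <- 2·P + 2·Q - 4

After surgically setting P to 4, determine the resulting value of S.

Under do(P=4), the mechanism P <- min(V, U) - 1 is discarded; P is fixed at 4.
V = -W + 1  [with W=-1]  = 2
T = -3·V - W - 1  [with V=2, W=-1]  = -6
U = 2·V - 2·W + 2·T  [with V=2, W=-1, T=-6]  = -6
Q = 2·T - V - 2·U  [with T=-6, V=2, U=-6]  = -2
S = 2·P + 2·Q - 4  [with P=4, Q=-2]  = 0

0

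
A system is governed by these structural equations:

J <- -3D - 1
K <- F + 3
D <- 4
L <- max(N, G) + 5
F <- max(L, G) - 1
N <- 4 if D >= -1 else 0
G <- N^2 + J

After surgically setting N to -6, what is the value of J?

Under do(N=-6), the mechanism N <- 4 if D >= -1 else 0 is discarded; N is fixed at -6.
Since J is not a descendant of the intervened variable, it is unaffected.
J = -3D - 1  [with D=4]  = -13

-13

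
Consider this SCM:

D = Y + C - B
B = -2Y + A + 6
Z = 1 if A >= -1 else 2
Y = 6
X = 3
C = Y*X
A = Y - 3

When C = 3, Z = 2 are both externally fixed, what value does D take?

12

Under do(C = 3, Z = 2), each intervened variable's structural equation is replaced by its fixed value.
A = Y - 3  [with Y=6]  = 3
B = -2Y + A + 6  [with Y=6, A=3]  = -3
D = Y + C - B  [with Y=6, C=3, B=-3]  = 12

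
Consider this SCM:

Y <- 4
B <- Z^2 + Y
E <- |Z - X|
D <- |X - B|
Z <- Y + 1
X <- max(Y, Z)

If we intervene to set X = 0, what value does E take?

5

Under do(X=0), the mechanism X <- max(Y, Z) is discarded; X is fixed at 0.
Z = Y + 1  [with Y=4]  = 5
E = |Z - X|  [with Z=5, X=0]  = 5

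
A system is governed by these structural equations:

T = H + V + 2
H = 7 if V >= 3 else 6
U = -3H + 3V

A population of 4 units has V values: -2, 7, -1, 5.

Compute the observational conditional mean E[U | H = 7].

Conditioning on H=7 selects the 2 unit(s) with V ∈ {7, 5}. Their U values: 0, -6. Mean = -3.

-3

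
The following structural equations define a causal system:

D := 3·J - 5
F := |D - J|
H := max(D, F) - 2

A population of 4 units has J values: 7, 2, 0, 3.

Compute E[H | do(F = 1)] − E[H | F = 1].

Every unit gets F=1 under the intervention. H values become 14, -1, -1, 2; E[H|do(F=1)] = 3.5.
Conditioning on F=1 selects the 2 unit(s) with J ∈ {2, 3}. Their H values: -1, 2. Mean = 0.5.
Difference = 3.5 − 0.5 = 3.

3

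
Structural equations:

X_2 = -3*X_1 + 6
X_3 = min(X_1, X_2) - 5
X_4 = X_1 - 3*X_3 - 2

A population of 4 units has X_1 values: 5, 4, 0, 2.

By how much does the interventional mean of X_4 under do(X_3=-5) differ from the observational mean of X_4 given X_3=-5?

The intervention sets X_3=-5 in all 4 units regardless of X_1. Recomputing X_4 per unit gives 18, 17, 13, 15; average 15.75.
E[X_4|X_3=-5] averages over only the 2 units with X_3=-5 (X_1 = 0, 2): X_4 = 13, 15, mean 14.
Difference = 15.75 − 14 = 1.75.

1.75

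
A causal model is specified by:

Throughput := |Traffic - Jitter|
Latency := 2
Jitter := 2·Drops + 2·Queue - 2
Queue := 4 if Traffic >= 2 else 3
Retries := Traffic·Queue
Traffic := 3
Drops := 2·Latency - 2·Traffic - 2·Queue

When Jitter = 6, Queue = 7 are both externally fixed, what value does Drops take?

-16

Under do(Jitter = 6, Queue = 7), each intervened variable's structural equation is replaced by its fixed value.
Drops = 2·Latency - 2·Traffic - 2·Queue  [with Latency=2, Traffic=3, Queue=7]  = -16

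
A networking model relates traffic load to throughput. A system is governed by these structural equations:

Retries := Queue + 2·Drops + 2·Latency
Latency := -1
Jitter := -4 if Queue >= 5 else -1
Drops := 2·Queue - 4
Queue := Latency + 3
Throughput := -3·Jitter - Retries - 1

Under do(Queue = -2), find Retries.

-20

Under do(Queue=-2), the mechanism Queue := Latency + 3 is discarded; Queue is fixed at -2.
Drops = 2·Queue - 4  [with Queue=-2]  = -8
Retries = Queue + 2·Drops + 2·Latency  [with Queue=-2, Drops=-8, Latency=-1]  = -20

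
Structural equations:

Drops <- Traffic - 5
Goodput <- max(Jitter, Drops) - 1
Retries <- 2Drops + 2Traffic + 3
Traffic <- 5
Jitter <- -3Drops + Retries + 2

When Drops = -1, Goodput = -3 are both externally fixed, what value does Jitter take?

16

The joint intervention fixes Drops = -1, Goodput = -3, removing each variable's own equation.
Retries = 2Drops + 2Traffic + 3  [with Drops=-1, Traffic=5]  = 11
Jitter = -3Drops + Retries + 2  [with Drops=-1, Retries=11]  = 16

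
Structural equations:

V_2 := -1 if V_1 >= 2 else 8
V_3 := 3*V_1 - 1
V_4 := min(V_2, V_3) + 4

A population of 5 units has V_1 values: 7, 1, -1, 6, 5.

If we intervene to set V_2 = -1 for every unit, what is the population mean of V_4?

2.4

The intervention sets V_2=-1 in all 5 units regardless of V_1. Recomputing V_4 per unit gives 3, 3, 0, 3, 3; average 2.4.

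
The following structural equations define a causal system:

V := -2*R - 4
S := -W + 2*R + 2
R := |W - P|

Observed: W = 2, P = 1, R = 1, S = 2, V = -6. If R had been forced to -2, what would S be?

-4

The intervention breaks the incoming arrows to R: R := |W - P| no longer applies, and R = -2.
S = -W + 2*R + 2  [with W=2, R=-2]  = -4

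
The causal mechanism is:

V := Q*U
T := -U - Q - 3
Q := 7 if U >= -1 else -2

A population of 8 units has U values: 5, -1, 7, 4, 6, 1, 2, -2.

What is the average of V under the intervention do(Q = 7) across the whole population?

The intervention sets Q=7 in all 8 units regardless of U. Recomputing V per unit gives 35, -7, 49, 28, 42, 7, 14, -14; average 19.25.

19.25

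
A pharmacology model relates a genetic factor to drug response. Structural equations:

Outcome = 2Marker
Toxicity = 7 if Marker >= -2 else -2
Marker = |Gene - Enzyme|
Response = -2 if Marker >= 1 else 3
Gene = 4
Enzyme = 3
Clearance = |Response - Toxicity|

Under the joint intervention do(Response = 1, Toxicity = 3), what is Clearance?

The joint intervention fixes Response = 1, Toxicity = 3, removing each variable's own equation.
Clearance = |Response - Toxicity|  [with Response=1, Toxicity=3]  = 2

2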